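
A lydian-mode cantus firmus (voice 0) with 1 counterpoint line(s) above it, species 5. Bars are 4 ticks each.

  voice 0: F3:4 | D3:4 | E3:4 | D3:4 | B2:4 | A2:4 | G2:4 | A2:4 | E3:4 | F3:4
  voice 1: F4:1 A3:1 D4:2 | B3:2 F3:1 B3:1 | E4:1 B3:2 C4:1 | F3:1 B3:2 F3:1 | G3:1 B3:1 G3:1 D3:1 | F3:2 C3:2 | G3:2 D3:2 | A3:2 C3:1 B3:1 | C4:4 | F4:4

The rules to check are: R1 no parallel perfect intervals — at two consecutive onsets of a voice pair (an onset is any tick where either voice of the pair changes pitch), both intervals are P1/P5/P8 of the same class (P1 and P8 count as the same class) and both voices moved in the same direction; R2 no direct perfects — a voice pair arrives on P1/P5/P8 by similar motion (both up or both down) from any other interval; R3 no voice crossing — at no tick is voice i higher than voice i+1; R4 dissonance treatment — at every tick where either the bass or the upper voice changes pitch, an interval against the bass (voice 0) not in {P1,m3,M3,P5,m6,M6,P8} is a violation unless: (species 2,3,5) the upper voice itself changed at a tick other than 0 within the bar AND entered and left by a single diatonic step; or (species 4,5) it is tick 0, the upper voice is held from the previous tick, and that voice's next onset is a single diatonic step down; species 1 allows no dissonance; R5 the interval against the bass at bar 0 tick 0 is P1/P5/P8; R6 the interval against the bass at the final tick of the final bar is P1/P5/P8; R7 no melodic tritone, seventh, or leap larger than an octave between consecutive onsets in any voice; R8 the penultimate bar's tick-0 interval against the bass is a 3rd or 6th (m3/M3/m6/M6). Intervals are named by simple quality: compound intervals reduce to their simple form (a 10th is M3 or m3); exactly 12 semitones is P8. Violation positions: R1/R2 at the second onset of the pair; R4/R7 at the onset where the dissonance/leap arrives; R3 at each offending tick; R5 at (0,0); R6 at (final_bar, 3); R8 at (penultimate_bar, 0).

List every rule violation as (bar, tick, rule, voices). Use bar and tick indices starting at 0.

(1, 2, R7, (1,))
(1, 3, R7, (1,))
(2, 0, R2, (0, 1))
(3, 1, R7, (1,))
(3, 3, R7, (1,))
(7, 0, R2, (0, 1))
(7, 3, R4, (0, 1))
(7, 3, R7, (1,))
(9, 0, R2, (0, 1))

bar 0: v0=F3 v1=F4 downbeat P8
bar 1: v0=D3 v1=B3 downbeat M6
bar 2: v0=E3 v1=E4 downbeat P8
bar 3: v0=D3 v1=F3 downbeat m3
bar 4: v0=B2 v1=G3 downbeat m6
bar 5: v0=A2 v1=F3 downbeat m6
bar 6: v0=G2 v1=G3 downbeat P8
bar 7: v0=A2 v1=A3 downbeat P8
bar 8: v0=E3 v1=C4 downbeat m6
bar 9: v0=F3 v1=F4 downbeat P8
  -> R7 @ bar 1 tick 2 v(1,): B3->F3 leap 6st
  -> R7 @ bar 1 tick 3 v(1,): F3->B3 leap 6st
  -> R2 @ bar 2 tick 0 v(0, 1): D3/B3 M6 -> E3/E4 P8 similar
  -> R7 @ bar 3 tick 1 v(1,): F3->B3 leap 6st
  -> R7 @ bar 3 tick 3 v(1,): B3->F3 leap 6st
  -> R2 @ bar 7 tick 0 v(0, 1): G2/D3 P5 -> A2/A3 P8 similar
  -> R4 @ bar 7 tick 3 v(0, 1): A2/B3 M2 untreated
  -> R7 @ bar 7 tick 3 v(1,): C3->B3 leap 11st
  -> R2 @ bar 9 tick 0 v(0, 1): E3/C4 m6 -> F3/F4 P8 similar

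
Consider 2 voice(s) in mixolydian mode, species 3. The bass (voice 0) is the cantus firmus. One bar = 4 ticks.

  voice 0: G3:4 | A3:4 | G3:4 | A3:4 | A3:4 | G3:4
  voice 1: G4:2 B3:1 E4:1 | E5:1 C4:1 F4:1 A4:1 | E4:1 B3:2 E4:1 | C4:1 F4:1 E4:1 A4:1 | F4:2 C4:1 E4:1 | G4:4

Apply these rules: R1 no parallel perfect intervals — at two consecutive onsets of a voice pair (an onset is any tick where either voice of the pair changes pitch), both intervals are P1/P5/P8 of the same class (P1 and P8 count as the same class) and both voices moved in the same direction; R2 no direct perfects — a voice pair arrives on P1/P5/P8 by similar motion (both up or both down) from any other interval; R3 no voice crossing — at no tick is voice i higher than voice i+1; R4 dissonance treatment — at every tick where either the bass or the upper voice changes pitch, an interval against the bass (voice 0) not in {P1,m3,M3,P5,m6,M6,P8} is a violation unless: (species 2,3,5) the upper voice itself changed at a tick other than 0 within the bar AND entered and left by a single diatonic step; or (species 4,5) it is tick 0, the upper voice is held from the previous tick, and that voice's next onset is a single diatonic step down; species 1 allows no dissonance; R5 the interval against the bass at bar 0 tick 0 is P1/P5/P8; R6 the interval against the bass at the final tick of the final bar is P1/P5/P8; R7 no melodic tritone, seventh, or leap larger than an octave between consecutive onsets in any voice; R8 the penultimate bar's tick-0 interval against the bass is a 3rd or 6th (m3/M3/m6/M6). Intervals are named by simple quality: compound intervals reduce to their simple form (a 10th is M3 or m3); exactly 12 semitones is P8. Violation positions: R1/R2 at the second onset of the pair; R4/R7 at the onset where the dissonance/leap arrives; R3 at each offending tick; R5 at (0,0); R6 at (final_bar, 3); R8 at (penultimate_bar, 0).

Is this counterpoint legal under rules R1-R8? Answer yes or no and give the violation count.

bar 0: v0=G3 v1=G4 (P8)
bar 1: v0=A3 v1=E5 (P5)
bar 2: v0=G3 v1=E4 (M6)
bar 3: v0=A3 v1=C4 (m3)
bar 4: v0=A3 v1=F4 (m6)
bar 5: v0=G3 v1=G4 (P8)
  R2 @ bar1.0: G3/E4 M6 -> A3/E5 P5 similar
  R7 @ bar1.1: E5->C4 leap 16st

No (2 violations)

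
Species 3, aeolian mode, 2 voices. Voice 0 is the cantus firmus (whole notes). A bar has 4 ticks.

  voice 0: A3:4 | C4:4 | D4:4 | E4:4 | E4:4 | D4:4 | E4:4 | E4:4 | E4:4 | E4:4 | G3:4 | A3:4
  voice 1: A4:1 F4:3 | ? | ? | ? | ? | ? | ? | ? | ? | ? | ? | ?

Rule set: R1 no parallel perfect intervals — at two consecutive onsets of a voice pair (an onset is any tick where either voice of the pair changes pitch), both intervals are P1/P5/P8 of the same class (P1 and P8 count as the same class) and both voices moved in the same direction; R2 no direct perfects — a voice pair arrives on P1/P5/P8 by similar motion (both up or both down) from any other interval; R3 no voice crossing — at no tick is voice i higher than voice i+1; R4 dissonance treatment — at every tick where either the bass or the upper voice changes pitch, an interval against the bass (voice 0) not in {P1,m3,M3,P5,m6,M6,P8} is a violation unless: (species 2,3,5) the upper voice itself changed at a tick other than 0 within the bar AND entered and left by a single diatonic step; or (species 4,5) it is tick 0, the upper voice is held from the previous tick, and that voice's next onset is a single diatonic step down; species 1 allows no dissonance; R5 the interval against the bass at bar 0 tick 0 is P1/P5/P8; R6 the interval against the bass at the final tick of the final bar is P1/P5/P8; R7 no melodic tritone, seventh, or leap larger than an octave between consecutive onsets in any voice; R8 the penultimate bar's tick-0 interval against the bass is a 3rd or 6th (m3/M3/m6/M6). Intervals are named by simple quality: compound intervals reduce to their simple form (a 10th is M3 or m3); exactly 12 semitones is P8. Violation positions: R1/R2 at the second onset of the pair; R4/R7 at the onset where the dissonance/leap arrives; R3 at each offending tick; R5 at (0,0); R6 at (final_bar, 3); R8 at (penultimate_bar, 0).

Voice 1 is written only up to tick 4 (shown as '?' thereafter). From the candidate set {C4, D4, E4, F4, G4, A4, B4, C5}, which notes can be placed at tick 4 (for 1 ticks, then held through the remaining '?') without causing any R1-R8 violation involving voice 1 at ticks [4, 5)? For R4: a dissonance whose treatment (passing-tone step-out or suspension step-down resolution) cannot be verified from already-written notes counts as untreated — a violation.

C4: legal
D4: violates R4
E4: legal
F4: violates R4
G4: violates R2
A4: legal
B4: violates R4,R7
C5: violates R2

{A4, C4, E4}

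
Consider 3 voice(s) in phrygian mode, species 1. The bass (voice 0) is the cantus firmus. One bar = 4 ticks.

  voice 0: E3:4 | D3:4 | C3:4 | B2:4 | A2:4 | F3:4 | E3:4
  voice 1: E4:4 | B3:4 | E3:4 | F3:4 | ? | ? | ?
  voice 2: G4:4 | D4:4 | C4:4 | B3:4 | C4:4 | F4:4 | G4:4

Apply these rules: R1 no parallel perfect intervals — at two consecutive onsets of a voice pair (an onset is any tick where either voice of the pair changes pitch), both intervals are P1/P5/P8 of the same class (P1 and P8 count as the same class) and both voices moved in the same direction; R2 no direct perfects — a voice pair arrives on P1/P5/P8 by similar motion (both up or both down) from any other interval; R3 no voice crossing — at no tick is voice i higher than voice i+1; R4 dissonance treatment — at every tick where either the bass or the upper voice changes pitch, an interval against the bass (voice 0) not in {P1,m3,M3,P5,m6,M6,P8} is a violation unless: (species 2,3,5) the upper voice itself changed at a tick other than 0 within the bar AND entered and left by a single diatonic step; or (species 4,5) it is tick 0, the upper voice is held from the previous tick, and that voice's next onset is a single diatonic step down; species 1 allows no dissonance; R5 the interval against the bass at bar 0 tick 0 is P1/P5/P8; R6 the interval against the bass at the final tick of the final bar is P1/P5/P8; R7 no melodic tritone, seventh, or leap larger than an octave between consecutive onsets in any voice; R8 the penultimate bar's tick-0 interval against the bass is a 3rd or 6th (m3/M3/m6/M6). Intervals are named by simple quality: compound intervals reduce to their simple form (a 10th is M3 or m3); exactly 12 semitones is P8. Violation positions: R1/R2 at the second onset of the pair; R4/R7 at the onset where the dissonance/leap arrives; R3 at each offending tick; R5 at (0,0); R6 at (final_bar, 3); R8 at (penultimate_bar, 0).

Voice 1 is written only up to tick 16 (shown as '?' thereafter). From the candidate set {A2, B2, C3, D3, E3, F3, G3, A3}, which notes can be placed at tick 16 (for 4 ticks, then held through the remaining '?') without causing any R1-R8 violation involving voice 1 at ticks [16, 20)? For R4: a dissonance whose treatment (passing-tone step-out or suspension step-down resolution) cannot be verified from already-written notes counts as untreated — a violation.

{A3, C3, F3}

A2: violates R2
B2: violates R4,R7
C3: legal
D3: violates R4
E3: violates R2
F3: legal
G3: violates R4
A3: legal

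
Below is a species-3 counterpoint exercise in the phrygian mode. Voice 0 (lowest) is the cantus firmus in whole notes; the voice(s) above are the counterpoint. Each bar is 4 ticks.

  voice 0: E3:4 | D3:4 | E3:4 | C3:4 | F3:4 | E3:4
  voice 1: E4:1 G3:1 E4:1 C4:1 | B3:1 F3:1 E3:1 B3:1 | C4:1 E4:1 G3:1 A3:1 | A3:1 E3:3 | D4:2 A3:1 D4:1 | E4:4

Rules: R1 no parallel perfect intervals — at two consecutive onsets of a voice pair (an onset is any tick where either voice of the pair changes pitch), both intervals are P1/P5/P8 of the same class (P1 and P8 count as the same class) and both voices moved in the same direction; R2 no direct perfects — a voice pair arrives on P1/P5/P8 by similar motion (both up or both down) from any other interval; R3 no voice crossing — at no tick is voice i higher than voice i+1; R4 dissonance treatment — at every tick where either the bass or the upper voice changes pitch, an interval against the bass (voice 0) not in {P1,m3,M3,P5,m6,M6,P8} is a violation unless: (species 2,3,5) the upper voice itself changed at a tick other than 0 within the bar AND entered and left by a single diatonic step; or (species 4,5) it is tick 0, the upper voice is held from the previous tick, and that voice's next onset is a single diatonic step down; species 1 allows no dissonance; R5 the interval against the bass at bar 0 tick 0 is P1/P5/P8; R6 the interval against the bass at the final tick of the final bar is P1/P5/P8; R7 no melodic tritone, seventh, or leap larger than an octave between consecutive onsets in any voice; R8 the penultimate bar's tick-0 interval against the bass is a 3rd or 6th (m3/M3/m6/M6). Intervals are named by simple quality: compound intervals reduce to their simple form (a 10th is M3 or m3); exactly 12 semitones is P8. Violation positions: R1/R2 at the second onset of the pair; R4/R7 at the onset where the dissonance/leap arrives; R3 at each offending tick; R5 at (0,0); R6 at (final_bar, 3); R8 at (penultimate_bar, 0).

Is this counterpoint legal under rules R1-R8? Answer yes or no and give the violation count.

No (4 violations)

bar 0: v0=E3 v1=E4 (P8)
bar 1: v0=D3 v1=B3 (M6)
bar 2: v0=E3 v1=C4 (m6)
bar 3: v0=C3 v1=A3 (M6)
bar 4: v0=F3 v1=D4 (M6)
bar 5: v0=E3 v1=E4 (P8)
  R7 @ bar1.1: B3->F3 leap 6st
  R4 @ bar1.2: D3/E3 M2 untreated
  R4 @ bar2.3: E3/A3 P4 untreated
  R7 @ bar4.0: E3->D4 leap 10st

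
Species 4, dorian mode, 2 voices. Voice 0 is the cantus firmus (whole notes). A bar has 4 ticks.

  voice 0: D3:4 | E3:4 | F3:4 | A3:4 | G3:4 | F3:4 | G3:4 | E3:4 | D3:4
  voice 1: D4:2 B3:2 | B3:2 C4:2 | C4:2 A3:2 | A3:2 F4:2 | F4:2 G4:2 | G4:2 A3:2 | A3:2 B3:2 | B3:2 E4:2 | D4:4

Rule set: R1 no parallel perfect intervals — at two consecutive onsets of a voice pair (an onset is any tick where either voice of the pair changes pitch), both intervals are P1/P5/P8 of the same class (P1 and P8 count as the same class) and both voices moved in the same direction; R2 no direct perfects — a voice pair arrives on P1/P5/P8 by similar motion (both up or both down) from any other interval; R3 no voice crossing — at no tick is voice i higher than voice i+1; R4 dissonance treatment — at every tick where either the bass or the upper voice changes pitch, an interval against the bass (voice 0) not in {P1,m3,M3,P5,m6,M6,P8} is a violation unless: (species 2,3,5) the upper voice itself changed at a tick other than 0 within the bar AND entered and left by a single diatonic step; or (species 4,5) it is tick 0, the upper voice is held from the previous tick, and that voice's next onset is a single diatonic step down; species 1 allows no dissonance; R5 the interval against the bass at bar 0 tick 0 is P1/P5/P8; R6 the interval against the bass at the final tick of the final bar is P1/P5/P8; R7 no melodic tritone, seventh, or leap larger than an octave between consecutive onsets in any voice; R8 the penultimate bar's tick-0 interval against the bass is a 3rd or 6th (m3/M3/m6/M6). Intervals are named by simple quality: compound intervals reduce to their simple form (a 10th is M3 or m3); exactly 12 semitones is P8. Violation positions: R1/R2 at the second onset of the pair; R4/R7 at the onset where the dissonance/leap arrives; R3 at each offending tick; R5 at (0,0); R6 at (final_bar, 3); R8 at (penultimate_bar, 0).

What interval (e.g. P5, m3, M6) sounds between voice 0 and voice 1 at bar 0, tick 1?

P8

voice 0=D3 voice 1=D4 -> P8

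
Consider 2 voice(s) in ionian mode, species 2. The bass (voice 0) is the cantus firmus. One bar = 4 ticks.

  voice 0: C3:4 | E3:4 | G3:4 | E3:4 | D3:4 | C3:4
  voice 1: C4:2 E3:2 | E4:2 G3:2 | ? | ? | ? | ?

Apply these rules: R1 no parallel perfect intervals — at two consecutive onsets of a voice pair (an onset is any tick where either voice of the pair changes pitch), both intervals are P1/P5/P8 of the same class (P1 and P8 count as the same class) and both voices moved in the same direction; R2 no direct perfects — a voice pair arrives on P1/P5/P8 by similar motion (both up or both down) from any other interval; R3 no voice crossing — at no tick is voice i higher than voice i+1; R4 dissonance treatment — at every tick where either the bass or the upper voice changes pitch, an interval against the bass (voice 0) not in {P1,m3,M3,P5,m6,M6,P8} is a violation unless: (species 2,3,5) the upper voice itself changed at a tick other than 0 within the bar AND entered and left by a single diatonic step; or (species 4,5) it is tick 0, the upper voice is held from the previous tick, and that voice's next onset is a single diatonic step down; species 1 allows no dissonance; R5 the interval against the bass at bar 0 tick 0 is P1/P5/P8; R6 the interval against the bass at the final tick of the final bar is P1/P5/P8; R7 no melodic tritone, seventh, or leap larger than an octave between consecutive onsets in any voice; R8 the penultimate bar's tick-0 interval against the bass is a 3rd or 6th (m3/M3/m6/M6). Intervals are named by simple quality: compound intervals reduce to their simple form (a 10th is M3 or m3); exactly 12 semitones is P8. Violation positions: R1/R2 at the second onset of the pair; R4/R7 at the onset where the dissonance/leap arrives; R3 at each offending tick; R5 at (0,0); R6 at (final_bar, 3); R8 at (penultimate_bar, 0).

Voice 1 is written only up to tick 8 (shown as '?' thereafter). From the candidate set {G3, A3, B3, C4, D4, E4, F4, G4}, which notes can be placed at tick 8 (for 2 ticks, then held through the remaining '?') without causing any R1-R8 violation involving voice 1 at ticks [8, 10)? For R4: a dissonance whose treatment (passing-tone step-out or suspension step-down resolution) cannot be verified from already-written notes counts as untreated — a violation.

G3: legal
A3: violates R4
B3: legal
C4: violates R4
D4: violates R2
E4: legal
F4: violates R4,R7
G4: violates R2

{B3, E4, G3}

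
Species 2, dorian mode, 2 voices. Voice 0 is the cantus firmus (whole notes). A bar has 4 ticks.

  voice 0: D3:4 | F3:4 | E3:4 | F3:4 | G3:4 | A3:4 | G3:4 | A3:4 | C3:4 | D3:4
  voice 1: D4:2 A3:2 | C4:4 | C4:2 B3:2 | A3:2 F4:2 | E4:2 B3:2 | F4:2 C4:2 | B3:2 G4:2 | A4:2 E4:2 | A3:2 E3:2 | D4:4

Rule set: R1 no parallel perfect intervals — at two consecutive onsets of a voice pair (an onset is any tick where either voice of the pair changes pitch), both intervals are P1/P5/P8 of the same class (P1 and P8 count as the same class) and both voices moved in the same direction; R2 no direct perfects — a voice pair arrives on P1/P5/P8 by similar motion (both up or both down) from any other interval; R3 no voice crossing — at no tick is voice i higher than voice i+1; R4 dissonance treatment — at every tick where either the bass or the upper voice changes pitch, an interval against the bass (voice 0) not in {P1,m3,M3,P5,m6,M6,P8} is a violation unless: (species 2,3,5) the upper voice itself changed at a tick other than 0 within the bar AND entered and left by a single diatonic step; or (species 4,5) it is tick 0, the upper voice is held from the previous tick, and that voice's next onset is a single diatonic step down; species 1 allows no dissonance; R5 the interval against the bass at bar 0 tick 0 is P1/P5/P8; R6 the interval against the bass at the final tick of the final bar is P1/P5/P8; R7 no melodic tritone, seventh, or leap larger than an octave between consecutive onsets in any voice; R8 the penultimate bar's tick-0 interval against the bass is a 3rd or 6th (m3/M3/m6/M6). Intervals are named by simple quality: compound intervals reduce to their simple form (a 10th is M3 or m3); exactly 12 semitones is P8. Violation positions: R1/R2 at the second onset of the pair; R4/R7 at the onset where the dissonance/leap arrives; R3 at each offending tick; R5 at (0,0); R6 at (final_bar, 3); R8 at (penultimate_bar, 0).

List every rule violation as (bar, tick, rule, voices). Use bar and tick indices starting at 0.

(1, 0, R1, (0, 1))
(5, 0, R7, (1,))
(7, 0, R1, (0, 1))
(9, 0, R2, (0, 1))
(9, 0, R7, (1,))

bar 0: v0=D3 v1=D4 downbeat P8
bar 1: v0=F3 v1=C4 downbeat P5
bar 2: v0=E3 v1=C4 downbeat m6
bar 3: v0=F3 v1=A3 downbeat M3
bar 4: v0=G3 v1=E4 downbeat M6
bar 5: v0=A3 v1=F4 downbeat m6
bar 6: v0=G3 v1=B3 downbeat M3
bar 7: v0=A3 v1=A4 downbeat P8
bar 8: v0=C3 v1=A3 downbeat M6
bar 9: v0=D3 v1=D4 downbeat P8
  -> R1 @ bar 1 tick 0 v(0, 1): D3/A3 P5 -> F3/C4 P5 similar
  -> R7 @ bar 5 tick 0 v(1,): B3->F4 leap 6st
  -> R1 @ bar 7 tick 0 v(0, 1): G3/G4 P8 -> A3/A4 P8 similar
  -> R2 @ bar 9 tick 0 v(0, 1): C3/E3 M3 -> D3/D4 P8 similar
  -> R7 @ bar 9 tick 0 v(1,): E3->D4 leap 10st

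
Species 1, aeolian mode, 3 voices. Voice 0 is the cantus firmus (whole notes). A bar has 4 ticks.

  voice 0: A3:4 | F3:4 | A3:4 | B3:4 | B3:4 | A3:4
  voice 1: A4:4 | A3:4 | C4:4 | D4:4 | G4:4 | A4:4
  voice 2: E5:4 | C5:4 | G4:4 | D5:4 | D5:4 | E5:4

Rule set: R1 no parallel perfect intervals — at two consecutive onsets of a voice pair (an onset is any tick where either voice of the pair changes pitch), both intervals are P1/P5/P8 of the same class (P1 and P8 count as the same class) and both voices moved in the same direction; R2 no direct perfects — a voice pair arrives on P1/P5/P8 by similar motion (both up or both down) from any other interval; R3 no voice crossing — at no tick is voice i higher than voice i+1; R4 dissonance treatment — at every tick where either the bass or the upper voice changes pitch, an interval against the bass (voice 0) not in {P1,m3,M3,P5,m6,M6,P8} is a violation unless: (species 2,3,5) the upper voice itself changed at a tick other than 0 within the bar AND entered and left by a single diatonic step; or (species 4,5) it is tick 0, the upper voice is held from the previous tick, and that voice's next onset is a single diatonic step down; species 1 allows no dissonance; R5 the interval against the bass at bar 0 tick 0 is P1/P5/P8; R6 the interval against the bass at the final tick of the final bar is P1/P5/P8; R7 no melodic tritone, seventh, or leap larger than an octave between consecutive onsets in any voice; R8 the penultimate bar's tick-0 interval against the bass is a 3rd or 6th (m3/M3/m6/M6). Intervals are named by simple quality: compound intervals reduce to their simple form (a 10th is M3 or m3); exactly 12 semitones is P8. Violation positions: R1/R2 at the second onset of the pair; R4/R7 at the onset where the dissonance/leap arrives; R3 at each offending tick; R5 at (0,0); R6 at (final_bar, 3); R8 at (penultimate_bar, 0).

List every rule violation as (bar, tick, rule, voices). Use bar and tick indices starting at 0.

bar 0: v0=A3 v1=A4 v2=E5 downbeat P5
bar 1: v0=F3 v1=A3 v2=C5 downbeat P5
bar 2: v0=A3 v1=C4 v2=G4 downbeat m7
bar 3: v0=B3 v1=D4 v2=D5 downbeat m3
bar 4: v0=B3 v1=G4 v2=D5 downbeat m3
bar 5: v0=A3 v1=A4 v2=E5 downbeat P5
  -> R1 @ bar 1 tick 0 v(0, 2): A3/E5 P5 -> F3/C5 P5 similar
  -> R4 @ bar 2 tick 0 v(0, 2): A3/G4 m7 untreated
  -> R2 @ bar 3 tick 0 v(1, 2): C4/G4 P5 -> D4/D5 P8 similar
  -> R1 @ bar 5 tick 0 v(1, 2): G4/D5 P5 -> A4/E5 P5 similar

(1, 0, R1, (0, 2))
(2, 0, R4, (0, 2))
(3, 0, R2, (1, 2))
(5, 0, R1, (1, 2))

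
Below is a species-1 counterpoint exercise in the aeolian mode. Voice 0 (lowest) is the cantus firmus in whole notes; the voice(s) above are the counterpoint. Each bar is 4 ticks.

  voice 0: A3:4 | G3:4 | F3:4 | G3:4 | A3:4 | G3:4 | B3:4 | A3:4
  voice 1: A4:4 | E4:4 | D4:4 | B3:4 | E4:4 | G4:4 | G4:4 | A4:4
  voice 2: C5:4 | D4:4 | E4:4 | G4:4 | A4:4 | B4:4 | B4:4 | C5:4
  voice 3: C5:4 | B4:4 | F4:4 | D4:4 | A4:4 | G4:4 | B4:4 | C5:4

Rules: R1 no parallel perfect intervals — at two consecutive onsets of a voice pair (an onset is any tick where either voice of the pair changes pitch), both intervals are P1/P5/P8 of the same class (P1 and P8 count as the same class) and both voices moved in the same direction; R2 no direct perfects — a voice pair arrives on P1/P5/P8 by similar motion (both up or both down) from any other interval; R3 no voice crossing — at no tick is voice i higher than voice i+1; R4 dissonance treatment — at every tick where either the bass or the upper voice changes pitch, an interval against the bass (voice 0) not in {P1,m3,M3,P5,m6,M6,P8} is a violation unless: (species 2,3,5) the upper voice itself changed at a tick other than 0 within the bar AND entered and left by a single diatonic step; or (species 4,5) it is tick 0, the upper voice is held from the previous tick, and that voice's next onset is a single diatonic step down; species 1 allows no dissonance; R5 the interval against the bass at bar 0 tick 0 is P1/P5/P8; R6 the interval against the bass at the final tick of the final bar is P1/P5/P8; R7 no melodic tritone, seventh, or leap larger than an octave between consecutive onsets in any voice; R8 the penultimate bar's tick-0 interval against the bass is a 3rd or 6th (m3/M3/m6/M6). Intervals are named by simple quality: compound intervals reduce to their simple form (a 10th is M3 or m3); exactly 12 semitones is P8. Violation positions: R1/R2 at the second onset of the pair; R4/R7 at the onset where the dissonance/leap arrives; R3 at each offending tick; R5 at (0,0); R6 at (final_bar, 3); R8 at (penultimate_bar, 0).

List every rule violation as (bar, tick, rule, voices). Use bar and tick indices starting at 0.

(0, 0, R5, (0, 2))
(0, 0, R5, (0, 3))
(1, 0, R2, (0, 2))
(1, 0, R2, (1, 3))
(1, 0, R3, (1, 2))
(1, 0, R7, (2,))
(1, 1, R3, (1, 2))
(1, 2, R3, (1, 2))
(1, 3, R3, (1, 2))
(2, 0, R2, (0, 3))
(2, 0, R4, (0, 2))
(2, 0, R7, (3,))
(3, 0, R2, (0, 2))
(3, 0, R3, (2, 3))
(3, 1, R3, (2, 3))
(3, 2, R3, (2, 3))
(3, 3, R3, (2, 3))
(4, 0, R1, (0, 2))
(4, 0, R2, (0, 1))
(4, 0, R2, (0, 3))
(4, 0, R2, (2, 3))
(5, 0, R1, (0, 3))
(5, 0, R3, (2, 3))
(5, 1, R3, (2, 3))
(5, 2, R3, (2, 3))
(5, 3, R3, (2, 3))
(6, 0, R1, (0, 3))
(6, 0, R8, (0, 2))
(6, 0, R8, (0, 3))
(7, 0, R1, (2, 3))
(7, 3, R6, (0, 2))
(7, 3, R6, (0, 3))

bar 0: v0=A3 v1=A4 v2=C5 v3=C5 downbeat m3
bar 1: v0=G3 v1=E4 v2=D4 v3=B4 downbeat M3
bar 2: v0=F3 v1=D4 v2=E4 v3=F4 downbeat P8
bar 3: v0=G3 v1=B3 v2=G4 v3=D4 downbeat P5
bar 4: v0=A3 v1=E4 v2=A4 v3=A4 downbeat P8
bar 5: v0=G3 v1=G4 v2=B4 v3=G4 downbeat P8
bar 6: v0=B3 v1=G4 v2=B4 v3=B4 downbeat P8
bar 7: v0=A3 v1=A4 v2=C5 v3=C5 downbeat m3
  -> R5 @ bar 0 tick 0 v(0, 2): opens on m3
  -> R5 @ bar 0 tick 0 v(0, 3): opens on m3
  -> R2 @ bar 1 tick 0 v(0, 2): A3/C5 m3 -> G3/D4 P5 similar
  -> R2 @ bar 1 tick 0 v(1, 3): A4/C5 m3 -> E4/B4 P5 similar
  -> R3 @ bar 1 tick 0 v(1, 2): E4 above D4
  -> R7 @ bar 1 tick 0 v(2,): C5->D4 leap 10st
  -> R3 @ bar 1 tick 1 v(1, 2): E4 above D4
  -> R3 @ bar 1 tick 2 v(1, 2): E4 above D4
  -> R3 @ bar 1 tick 3 v(1, 2): E4 above D4
  -> R2 @ bar 2 tick 0 v(0, 3): G3/B4 M3 -> F3/F4 P8 similar
  -> R4 @ bar 2 tick 0 v(0, 2): F3/E4 M7 untreated
  -> R7 @ bar 2 tick 0 v(3,): B4->F4 leap 6st
  -> R2 @ bar 3 tick 0 v(0, 2): F3/E4 M7 -> G3/G4 P8 similar
  -> R3 @ bar 3 tick 0 v(2, 3): G4 above D4
  -> R3 @ bar 3 tick 1 v(2, 3): G4 above D4
  -> R3 @ bar 3 tick 2 v(2, 3): G4 above D4
  -> R3 @ bar 3 tick 3 v(2, 3): G4 above D4
  -> R1 @ bar 4 tick 0 v(0, 2): G3/G4 P8 -> A3/A4 P8 similar
  -> R2 @ bar 4 tick 0 v(0, 1): G3/B3 M3 -> A3/E4 P5 similar
  -> R2 @ bar 4 tick 0 v(0, 3): G3/D4 P5 -> A3/A4 P8 similar
  -> R2 @ bar 4 tick 0 v(2, 3): G4/D4 P4 -> A4/A4 P1 similar
  -> R1 @ bar 5 tick 0 v(0, 3): A3/A4 P8 -> G3/G4 P8 similar
  -> R3 @ bar 5 tick 0 v(2, 3): B4 above G4
  -> R3 @ bar 5 tick 1 v(2, 3): B4 above G4
  -> R3 @ bar 5 tick 2 v(2, 3): B4 above G4
  -> R3 @ bar 5 tick 3 v(2, 3): B4 above G4
  -> R1 @ bar 6 tick 0 v(0, 3): G3/G4 P8 -> B3/B4 P8 similar
  -> R8 @ bar 6 tick 0 v(0, 2): penult P8 not 3rd/6th
  -> R8 @ bar 6 tick 0 v(0, 3): penult P8 not 3rd/6th
  -> R1 @ bar 7 tick 0 v(2, 3): B4/B4 P1 -> C5/C5 P1 similar
  -> R6 @ bar 7 tick 3 v(0, 2): closes on m3
  -> R6 @ bar 7 tick 3 v(0, 3): closes on m3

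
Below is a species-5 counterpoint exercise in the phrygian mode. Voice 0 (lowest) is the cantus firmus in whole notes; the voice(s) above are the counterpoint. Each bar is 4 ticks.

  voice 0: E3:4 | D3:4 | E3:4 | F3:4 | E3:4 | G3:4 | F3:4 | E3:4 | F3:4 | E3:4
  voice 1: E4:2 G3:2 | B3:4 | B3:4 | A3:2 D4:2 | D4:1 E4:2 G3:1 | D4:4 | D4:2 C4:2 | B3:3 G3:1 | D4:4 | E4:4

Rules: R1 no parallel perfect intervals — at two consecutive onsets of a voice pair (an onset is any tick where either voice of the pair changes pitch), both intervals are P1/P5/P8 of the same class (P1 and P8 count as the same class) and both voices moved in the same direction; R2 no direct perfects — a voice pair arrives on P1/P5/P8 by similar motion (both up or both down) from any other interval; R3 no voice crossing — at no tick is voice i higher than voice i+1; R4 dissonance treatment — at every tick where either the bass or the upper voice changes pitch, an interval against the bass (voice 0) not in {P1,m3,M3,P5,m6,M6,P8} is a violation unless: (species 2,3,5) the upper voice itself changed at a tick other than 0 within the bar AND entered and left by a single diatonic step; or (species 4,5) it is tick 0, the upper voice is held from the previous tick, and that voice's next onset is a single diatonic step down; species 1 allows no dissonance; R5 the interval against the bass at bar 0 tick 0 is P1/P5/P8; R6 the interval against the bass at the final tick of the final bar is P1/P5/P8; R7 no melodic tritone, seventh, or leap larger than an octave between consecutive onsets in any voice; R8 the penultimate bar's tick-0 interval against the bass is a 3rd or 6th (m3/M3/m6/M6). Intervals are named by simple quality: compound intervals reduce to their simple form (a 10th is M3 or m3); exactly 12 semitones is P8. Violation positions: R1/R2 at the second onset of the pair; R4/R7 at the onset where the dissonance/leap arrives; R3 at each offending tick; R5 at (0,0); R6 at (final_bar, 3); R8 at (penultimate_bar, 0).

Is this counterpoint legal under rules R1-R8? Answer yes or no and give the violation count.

bar 0: v0=E3 v1=E4 (P8)
bar 1: v0=D3 v1=B3 (M6)
bar 2: v0=E3 v1=B3 (P5)
bar 3: v0=F3 v1=A3 (M3)
bar 4: v0=E3 v1=D4 (m7)
bar 5: v0=G3 v1=D4 (P5)
bar 6: v0=F3 v1=D4 (M6)
bar 7: v0=E3 v1=B3 (P5)
bar 8: v0=F3 v1=D4 (M6)
bar 9: v0=E3 v1=E4 (P8)
  R4 @ bar4.0: E3/D4 m7 untreated
  R2 @ bar5.0: E3/G3 m3 -> G3/D4 P5 similar
  R1 @ bar7.0: F3/C4 P5 -> E3/B3 P5 similar

No (3 violations)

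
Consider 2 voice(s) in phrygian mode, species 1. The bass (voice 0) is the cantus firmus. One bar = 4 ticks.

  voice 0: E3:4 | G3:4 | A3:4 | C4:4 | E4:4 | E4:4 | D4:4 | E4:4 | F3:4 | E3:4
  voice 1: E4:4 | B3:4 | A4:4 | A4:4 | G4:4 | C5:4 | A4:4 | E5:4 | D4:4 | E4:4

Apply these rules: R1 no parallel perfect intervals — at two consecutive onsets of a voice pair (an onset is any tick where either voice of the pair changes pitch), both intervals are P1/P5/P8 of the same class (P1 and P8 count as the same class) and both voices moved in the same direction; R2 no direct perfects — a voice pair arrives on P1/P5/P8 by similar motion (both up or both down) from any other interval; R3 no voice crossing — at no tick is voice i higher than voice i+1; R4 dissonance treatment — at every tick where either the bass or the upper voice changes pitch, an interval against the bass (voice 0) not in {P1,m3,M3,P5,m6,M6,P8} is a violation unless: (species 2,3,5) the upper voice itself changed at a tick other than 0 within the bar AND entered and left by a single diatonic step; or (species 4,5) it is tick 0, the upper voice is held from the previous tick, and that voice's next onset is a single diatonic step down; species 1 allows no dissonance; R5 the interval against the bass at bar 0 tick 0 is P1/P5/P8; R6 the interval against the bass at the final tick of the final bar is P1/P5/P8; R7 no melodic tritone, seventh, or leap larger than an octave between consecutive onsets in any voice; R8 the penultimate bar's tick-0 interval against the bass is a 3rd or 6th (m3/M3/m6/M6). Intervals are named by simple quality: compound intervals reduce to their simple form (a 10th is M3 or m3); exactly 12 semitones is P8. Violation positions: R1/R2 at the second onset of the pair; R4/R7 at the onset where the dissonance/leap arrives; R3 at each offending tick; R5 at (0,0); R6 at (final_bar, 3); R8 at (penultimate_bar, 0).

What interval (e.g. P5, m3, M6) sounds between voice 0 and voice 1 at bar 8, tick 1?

voice 0=F3 voice 1=D4 -> M6

M6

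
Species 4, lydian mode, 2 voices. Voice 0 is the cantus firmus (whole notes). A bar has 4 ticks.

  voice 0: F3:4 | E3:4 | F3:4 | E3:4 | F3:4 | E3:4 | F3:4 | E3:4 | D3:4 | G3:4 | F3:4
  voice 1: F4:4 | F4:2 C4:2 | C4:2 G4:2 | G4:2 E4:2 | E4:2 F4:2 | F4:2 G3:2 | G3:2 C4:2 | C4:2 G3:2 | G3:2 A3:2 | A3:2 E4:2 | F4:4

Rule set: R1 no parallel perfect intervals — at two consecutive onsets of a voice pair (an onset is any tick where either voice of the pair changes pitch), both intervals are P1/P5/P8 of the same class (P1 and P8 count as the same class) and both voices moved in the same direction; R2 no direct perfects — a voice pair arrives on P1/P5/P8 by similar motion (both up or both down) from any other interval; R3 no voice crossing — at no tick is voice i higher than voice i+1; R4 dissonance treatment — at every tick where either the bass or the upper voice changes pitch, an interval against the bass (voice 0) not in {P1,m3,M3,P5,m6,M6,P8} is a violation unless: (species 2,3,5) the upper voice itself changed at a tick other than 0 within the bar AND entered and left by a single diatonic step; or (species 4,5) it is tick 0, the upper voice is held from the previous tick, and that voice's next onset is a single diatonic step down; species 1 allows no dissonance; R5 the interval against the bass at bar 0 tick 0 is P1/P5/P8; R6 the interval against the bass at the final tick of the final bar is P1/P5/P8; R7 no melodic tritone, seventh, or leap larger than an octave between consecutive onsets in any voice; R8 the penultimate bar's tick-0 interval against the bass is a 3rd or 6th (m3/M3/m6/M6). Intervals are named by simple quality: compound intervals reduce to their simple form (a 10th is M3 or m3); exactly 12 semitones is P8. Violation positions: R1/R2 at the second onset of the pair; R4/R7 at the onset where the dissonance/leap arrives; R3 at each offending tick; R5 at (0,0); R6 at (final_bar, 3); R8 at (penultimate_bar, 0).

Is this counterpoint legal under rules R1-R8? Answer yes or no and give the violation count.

No (9 violations)

bar 0: v0=F3 v1=F4 (P8)
bar 1: v0=E3 v1=F4 (m2)
bar 2: v0=F3 v1=C4 (P5)
bar 3: v0=E3 v1=G4 (m3)
bar 4: v0=F3 v1=E4 (M7)
bar 5: v0=E3 v1=F4 (m2)
bar 6: v0=F3 v1=G3 (M2)
bar 7: v0=E3 v1=C4 (m6)
bar 8: v0=D3 v1=G3 (P4)
bar 9: v0=G3 v1=A3 (M2)
bar 10: v0=F3 v1=F4 (P8)
  R4 @ bar1.0: E3/F4 m2 untreated
  R4 @ bar2.2: F3/G4 M2 untreated
  R4 @ bar4.0: F3/E4 M7 untreated
  R4 @ bar5.0: E3/F4 m2 untreated
  R7 @ bar5.2: F4->G3 leap 10st
  R4 @ bar6.0: F3/G3 M2 untreated
  R4 @ bar8.0: D3/G3 P4 untreated
  R4 @ bar9.0: G3/A3 M2 untreated
  R8 @ bar9.0: penult M2 not 3rd/6th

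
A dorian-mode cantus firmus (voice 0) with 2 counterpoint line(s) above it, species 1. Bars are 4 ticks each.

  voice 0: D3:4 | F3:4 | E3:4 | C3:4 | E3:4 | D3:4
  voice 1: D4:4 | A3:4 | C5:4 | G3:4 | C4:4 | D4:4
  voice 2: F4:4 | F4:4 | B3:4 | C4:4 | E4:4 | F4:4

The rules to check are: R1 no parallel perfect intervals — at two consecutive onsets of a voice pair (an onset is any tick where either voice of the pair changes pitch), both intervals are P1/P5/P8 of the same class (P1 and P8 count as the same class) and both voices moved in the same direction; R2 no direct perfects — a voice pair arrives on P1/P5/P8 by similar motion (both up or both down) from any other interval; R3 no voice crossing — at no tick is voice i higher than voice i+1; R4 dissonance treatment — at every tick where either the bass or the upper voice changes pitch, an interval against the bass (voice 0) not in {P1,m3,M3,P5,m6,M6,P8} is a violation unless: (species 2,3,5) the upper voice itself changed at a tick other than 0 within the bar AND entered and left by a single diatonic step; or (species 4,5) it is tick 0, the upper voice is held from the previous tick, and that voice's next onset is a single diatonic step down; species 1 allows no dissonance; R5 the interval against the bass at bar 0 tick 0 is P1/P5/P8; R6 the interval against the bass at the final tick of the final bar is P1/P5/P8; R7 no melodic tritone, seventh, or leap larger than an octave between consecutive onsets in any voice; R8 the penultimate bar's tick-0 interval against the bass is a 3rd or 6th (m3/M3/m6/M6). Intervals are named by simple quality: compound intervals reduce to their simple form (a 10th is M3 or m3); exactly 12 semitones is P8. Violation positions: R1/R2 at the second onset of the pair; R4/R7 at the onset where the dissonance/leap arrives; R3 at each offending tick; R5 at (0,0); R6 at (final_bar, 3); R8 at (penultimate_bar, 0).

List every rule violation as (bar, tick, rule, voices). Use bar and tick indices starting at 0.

(0, 0, R5, (0, 2))
(2, 0, R2, (0, 2))
(2, 0, R3, (1, 2))
(2, 0, R7, (1,))
(2, 0, R7, (2,))
(2, 1, R3, (1, 2))
(2, 2, R3, (1, 2))
(2, 3, R3, (1, 2))
(3, 0, R2, (0, 1))
(3, 0, R7, (1,))
(4, 0, R1, (0, 2))
(4, 0, R8, (0, 2))
(5, 3, R6, (0, 2))

bar 0: v0=D3 v1=D4 v2=F4 downbeat m3
bar 1: v0=F3 v1=A3 v2=F4 downbeat P8
bar 2: v0=E3 v1=C5 v2=B3 downbeat P5
bar 3: v0=C3 v1=G3 v2=C4 downbeat P8
bar 4: v0=E3 v1=C4 v2=E4 downbeat P8
bar 5: v0=D3 v1=D4 v2=F4 downbeat m3
  -> R5 @ bar 0 tick 0 v(0, 2): opens on m3
  -> R2 @ bar 2 tick 0 v(0, 2): F3/F4 P8 -> E3/B3 P5 similar
  -> R3 @ bar 2 tick 0 v(1, 2): C5 above B3
  -> R7 @ bar 2 tick 0 v(1,): A3->C5 leap 15st
  -> R7 @ bar 2 tick 0 v(2,): F4->B3 leap 6st
  -> R3 @ bar 2 tick 1 v(1, 2): C5 above B3
  -> R3 @ bar 2 tick 2 v(1, 2): C5 above B3
  -> R3 @ bar 2 tick 3 v(1, 2): C5 above B3
  -> R2 @ bar 3 tick 0 v(0, 1): E3/C5 m6 -> C3/G3 P5 similar
  -> R7 @ bar 3 tick 0 v(1,): C5->G3 leap 17st
  -> R1 @ bar 4 tick 0 v(0, 2): C3/C4 P8 -> E3/E4 P8 similar
  -> R8 @ bar 4 tick 0 v(0, 2): penult P8 not 3rd/6th
  -> R6 @ bar 5 tick 3 v(0, 2): closes on m3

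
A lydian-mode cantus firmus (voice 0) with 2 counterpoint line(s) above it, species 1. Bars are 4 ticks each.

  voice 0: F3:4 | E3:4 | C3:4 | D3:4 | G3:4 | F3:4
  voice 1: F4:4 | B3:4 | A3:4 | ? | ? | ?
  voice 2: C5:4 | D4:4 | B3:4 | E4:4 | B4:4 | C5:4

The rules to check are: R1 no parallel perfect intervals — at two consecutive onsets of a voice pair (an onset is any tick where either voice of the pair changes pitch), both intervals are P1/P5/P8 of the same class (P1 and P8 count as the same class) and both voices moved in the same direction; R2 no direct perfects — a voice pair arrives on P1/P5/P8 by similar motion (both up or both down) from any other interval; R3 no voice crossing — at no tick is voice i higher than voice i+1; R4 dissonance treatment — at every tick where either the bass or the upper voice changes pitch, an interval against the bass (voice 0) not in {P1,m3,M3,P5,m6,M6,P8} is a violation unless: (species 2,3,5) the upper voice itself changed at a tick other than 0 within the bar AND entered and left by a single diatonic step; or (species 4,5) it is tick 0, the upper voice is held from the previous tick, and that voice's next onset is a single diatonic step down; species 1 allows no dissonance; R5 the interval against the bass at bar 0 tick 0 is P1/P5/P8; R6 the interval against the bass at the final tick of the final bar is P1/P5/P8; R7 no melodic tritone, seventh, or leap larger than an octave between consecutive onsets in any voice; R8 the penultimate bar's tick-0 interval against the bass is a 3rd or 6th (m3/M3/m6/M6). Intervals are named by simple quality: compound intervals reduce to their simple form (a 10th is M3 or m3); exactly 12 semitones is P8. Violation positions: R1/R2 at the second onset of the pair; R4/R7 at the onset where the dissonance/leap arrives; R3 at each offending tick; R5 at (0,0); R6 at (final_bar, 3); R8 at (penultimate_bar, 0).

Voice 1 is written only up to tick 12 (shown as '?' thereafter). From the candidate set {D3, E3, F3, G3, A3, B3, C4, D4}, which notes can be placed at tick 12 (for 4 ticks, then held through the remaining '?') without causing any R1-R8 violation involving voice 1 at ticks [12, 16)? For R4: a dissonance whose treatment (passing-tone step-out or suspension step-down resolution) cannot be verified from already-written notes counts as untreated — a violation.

D3: legal
E3: violates R4
F3: legal
G3: violates R4
A3: legal
B3: legal
C4: violates R4
D4: violates R2

{A3, B3, D3, F3}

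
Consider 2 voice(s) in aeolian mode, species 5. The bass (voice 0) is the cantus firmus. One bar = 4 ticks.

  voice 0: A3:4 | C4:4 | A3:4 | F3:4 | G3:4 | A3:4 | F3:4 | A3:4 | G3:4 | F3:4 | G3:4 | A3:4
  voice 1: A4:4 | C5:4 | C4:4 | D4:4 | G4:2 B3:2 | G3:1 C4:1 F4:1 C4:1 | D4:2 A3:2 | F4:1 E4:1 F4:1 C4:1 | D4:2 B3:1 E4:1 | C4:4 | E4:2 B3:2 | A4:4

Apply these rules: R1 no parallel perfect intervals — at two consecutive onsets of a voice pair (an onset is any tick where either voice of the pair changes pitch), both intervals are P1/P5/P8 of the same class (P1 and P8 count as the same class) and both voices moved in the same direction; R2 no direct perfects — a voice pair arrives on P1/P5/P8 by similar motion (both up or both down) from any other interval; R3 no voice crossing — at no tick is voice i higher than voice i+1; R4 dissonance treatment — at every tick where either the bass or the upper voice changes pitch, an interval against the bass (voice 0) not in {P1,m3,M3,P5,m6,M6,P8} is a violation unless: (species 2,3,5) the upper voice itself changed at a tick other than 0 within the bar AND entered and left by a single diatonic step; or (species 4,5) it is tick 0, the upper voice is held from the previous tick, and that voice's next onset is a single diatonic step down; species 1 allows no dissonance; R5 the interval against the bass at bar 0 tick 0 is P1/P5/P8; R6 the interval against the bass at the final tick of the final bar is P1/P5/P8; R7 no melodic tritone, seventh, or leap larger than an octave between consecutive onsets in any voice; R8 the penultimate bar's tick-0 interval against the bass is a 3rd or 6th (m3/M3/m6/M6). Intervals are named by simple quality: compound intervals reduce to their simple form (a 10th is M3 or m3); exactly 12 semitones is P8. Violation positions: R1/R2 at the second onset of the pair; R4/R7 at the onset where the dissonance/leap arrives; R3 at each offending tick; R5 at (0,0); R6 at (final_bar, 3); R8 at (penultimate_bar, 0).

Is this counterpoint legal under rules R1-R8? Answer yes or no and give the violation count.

No (7 violations)

bar 0: v0=A3 v1=A4 (P8)
bar 1: v0=C4 v1=C5 (P8)
bar 2: v0=A3 v1=C4 (m3)
bar 3: v0=F3 v1=D4 (M6)
bar 4: v0=G3 v1=G4 (P8)
bar 5: v0=A3 v1=G3 (M2)
bar 6: v0=F3 v1=D4 (M6)
bar 7: v0=A3 v1=F4 (m6)
bar 8: v0=G3 v1=D4 (P5)
bar 9: v0=F3 v1=C4 (P5)
bar 10: v0=G3 v1=E4 (M6)
bar 11: v0=A3 v1=A4 (P8)
  R1 @ bar1.0: A3/A4 P8 -> C4/C5 P8 similar
  R2 @ bar4.0: F3/D4 M6 -> G3/G4 P8 similar
  R3 @ bar5.0: A3 above G3
  R4 @ bar5.0: A3/G3 M2 untreated
  R2 @ bar9.0: G3/E4 M6 -> F3/C4 P5 similar
  R2 @ bar11.0: G3/B3 M3 -> A3/A4 P8 similar
  R7 @ bar11.0: B3->A4 leap 10st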